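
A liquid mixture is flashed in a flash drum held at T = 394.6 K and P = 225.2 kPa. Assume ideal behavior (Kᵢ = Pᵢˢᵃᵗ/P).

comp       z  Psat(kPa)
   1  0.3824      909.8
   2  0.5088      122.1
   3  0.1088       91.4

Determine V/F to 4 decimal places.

V/F = 0.5866

Raoult's law: Kᵢ = Pᵢˢᵃᵗ/P = Pᵢˢᵃᵗ/225.2.
  K_1 = 909.8/225.2 = 4.039964, K_2 = 122.1/225.2 = 0.542185, K_3 = 91.4/225.2 = 0.405861
Material balance + equilibrium reduce to Σ zᵢ(Kᵢ−1)/(1+V/F(Kᵢ−1)) = 0.
Check two-phase: ΣzᵢKᵢ = 1.8649 > 1 and Σzᵢ/Kᵢ = 1.3012 > 1, so g(0) = 0.8649 > 0 and g(1) = -0.3012 < 0.
Iterate (Newton) starting at V/F = 0.5:
  V/F = 0.5000: g = 0.06726, g' = -0.8136 → V/F = 0.5827
  V/F = 0.5827: g = 0.00292, g' = -0.7483 → V/F = 0.5866
Converged at V/F = 0.5866.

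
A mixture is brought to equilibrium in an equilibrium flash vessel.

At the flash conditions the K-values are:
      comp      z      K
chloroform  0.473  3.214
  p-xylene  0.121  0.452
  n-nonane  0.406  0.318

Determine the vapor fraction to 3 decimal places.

Newton iteration, ψ⁰ = 0.67:
  ψ = 0.670: g = -0.1930, g' = -1.107 → ψ = 0.496
  ψ = 0.496: g = -0.0101, g' = -1.026 → ψ = 0.486
Converged at ψ = 0.486.

ψ = 0.486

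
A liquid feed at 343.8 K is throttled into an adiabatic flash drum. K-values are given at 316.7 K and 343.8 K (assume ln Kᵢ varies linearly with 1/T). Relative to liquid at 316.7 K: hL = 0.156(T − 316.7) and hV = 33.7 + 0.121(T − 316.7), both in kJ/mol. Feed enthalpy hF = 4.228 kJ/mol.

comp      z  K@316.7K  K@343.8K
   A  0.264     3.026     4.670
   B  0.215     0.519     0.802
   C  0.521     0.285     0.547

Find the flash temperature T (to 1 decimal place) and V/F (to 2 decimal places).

Adiabatic flash: solve Rachford–Rice at each trial T, then check hF = ψ·hV(T) + (1−ψ)·hL(T).
  T = 316.7 K: K = (3.026, 0.519, 0.285), RR gives ψ = 0.045, H_out = 1.505 kJ/mol
  T = 343.8 K: K = (4.670, 0.802, 0.547), RR gives ψ = 0.483, H_out = 20.060 kJ/mol
  T = 330.2 K: K = (3.790, 0.650, 0.400), RR gives ψ = 0.234, H_out = 9.877 kJ/mol
  T = 323.4 K: K = (3.392, 0.582, 0.338), RR gives ψ = 0.138, H_out = 5.660 kJ/mol
  T = 320.0 K: K = (3.203, 0.549, 0.310), RR gives ψ = 0.091, H_out = 3.572 kJ/mol
  T = 321.7 K: K = (3.296, 0.566, 0.324), RR gives ψ = 0.115, H_out = 4.619 kJ/mol
Linear interpolation between T = 320.0 (H_out = 3.572) and T = 321.7 (H_out = 4.619) on hF = 4.228 gives T ≈ 321.1 K, at which ψ = 0.11.

T = 321.1 K, V/F = 0.11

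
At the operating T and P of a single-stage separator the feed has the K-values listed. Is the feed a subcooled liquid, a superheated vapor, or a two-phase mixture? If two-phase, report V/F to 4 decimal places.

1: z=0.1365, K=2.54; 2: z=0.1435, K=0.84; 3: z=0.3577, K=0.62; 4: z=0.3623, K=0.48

subcooled liquid

ΣzᵢKᵢ = 0.8629; Σzᵢ/Kᵢ = 1.5563.
Since ΣzᵢKᵢ < 1 the mixture is below its bubble point — single liquid phase.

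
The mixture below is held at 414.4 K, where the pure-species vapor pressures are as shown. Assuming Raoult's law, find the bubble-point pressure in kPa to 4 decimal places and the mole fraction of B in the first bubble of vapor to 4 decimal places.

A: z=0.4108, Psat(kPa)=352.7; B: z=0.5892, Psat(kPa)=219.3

Pbub = 274.1007 kPa, y_B = 0.4714

At the bubble point ψ → 0, so ΣzᵢKᵢ = 1 with Kᵢ = Pᵢˢᵃᵗ/P ⇒ P = ΣzᵢPᵢˢᵃᵗ.
P = 0.4108·352.7 + 0.5892·219.3 = 274.1007 kPa
yᵢ = zᵢPᵢˢᵃᵗ/P ⇒ y_B = 0.5892·219.3/274.1007 = 0.4714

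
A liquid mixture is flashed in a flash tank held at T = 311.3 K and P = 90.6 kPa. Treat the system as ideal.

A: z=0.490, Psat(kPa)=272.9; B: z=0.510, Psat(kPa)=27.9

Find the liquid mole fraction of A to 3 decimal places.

x_A = 0.256

Raoult's law: Kᵢ = Pᵢˢᵃᵗ/P = Pᵢˢᵃᵗ/90.6.
  K_A = 272.9/90.6 = 3.01214, K_B = 27.9/90.6 = 0.30795
Material balance + equilibrium reduce to Σ zᵢ(Kᵢ−1)/(1+V/F(Kᵢ−1)) = 0.
Check two-phase: ΣzᵢKᵢ = 1.633 > 1 and Σzᵢ/Kᵢ = 1.819 > 1, so g(0) = 0.633 > 0 and g(1) = -0.819 < 0.
Newton–Raphson from V/F = 0.5:
  V/F = 0.500: g = -0.0482, g' = -1.064 → V/F = 0.455
Converged at V/F = 0.455.
Compositions from xᵢ = zᵢ/(1+V/F(Kᵢ−1)), yᵢ = Kᵢxᵢ:
  A: x = 0.256, y = 0.771
  B: x = 0.744, y = 0.229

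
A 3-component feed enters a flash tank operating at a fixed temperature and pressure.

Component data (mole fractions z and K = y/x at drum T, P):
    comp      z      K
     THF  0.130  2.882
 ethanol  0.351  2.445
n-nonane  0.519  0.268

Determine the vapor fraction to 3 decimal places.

Material balance + equilibrium reduce to Σ zᵢ(Kᵢ−1)/(1+ψ(Kᵢ−1)) = 0.
Check two-phase: ΣzᵢKᵢ = 1.372 > 1 and Σzᵢ/Kᵢ = 2.125 > 1, so g(0) = 0.372 > 0 and g(1) = -1.125 < 0.
Newton iteration, ψ⁰ = 0.44:
  ψ = 0.440: g = -0.1165, g' = -1.017 → ψ = 0.325
  ψ = 0.325: g = -0.0020, g' = -0.995 → ψ = 0.323
Converged at ψ = 0.323.

ψ = 0.323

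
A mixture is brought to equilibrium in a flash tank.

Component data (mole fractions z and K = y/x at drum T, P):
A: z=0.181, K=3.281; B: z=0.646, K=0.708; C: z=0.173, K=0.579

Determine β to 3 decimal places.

β = 0.207

Rachford–Rice: g(β) = Σ zᵢ(Kᵢ−1)/(1+β(Kᵢ−1)) = 0.
Check two-phase: ΣzᵢKᵢ = 1.151 > 1 and Σzᵢ/Kᵢ = 1.266 > 1, so g(0) = 0.151 > 0 and g(1) = -0.266 < 0.
Iterate (Newton) starting at β = 0.54:
  β = 0.540: g = -0.1332, g' = -0.318 → β = 0.121
  β = 0.121: g = 0.0511, g' = -0.671 → β = 0.197
  β = 0.197: g = 0.0051, g' = -0.546 → β = 0.207
Converged at β = 0.207.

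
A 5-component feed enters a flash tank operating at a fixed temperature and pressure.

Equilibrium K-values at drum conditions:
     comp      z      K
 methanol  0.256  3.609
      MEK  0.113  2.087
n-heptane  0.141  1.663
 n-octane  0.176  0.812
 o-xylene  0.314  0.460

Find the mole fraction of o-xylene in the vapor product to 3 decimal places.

Let β = V/F and solve Σ zᵢ(Kᵢ−1)/(1+β(Kᵢ−1)) = 0.
Feasibility: ΣzᵢKᵢ = 1.682, Σzᵢ/Kᵢ = 1.109 — both > 1, two phases present.
Newton iteration, β⁰ = 0.5:
  β = 0.500: g = 0.1708, g' = -0.599 → β = 0.785
  β = 0.785: g = 0.0135, g' = -0.538 → β = 0.811
  β = 0.811: g = -0.0000, g' = -0.542 → β = 0.810
Converged at β = 0.810.
Compositions from xᵢ = zᵢ/(1+β(Kᵢ−1)), yᵢ = Kᵢxᵢ:
  methanol: x = 0.082, y = 0.297
  MEK: x = 0.060, y = 0.125
  n-heptane: x = 0.092, y = 0.153
  n-octane: x = 0.208, y = 0.169
  o-xylene: x = 0.558, y = 0.257

y_o-xylene = 0.257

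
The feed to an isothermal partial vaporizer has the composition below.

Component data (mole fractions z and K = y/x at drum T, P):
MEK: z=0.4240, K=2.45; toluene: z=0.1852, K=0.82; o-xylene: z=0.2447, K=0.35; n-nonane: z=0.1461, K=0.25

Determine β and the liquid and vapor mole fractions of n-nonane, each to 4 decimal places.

β = 0.3746, x_n-nonane = 0.2032, y_n-nonane = 0.0508

Iterate (Newton) starting at β = 0.51:
  β = 0.5100: g = -0.09865, g' = -0.7488 → β = 0.3783
  β = 0.3783: g = -0.00261, g' = -0.7207 → β = 0.3746
Converged at β = 0.3746.
Compositions from xᵢ = zᵢ/(1+β(Kᵢ−1)), yᵢ = Kᵢxᵢ:
  MEK: x = 0.2748, y = 0.6731
  toluene: x = 0.1986, y = 0.1628
  o-xylene: x = 0.3235, y = 0.1132
  n-nonane: x = 0.2032, y = 0.0508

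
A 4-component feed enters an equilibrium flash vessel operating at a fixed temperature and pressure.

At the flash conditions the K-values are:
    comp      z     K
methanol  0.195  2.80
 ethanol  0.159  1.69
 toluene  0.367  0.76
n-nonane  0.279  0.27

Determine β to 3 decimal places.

Rachford–Rice: g(β) = Σ zᵢ(Kᵢ−1)/(1+β(Kᵢ−1)) = 0.
Feasibility: ΣzᵢKᵢ = 1.169, Σzᵢ/Kᵢ = 1.680 — both > 1, two phases present.
Newton–Raphson from β = 0.47:
  β = 0.470: g = -0.1363, g' = -0.600 → β = 0.243
  β = 0.243: g = -0.0028, g' = -0.605 → β = 0.238
Converged at β = 0.238.

β = 0.238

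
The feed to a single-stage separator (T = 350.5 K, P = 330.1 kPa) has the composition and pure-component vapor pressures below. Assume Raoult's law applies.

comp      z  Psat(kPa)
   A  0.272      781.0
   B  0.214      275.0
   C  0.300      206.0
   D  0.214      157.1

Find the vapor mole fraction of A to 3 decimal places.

Raoult's law: Kᵢ = Pᵢˢᵃᵗ/P = Pᵢˢᵃᵗ/330.1.
  K_A = 781.0/330.1 = 2.36595, K_B = 275.0/330.1 = 0.83308, K_C = 206.0/330.1 = 0.62405, K_D = 157.1/330.1 = 0.47592
Let ψ = V/F and solve Σ zᵢ(Kᵢ−1)/(1+ψ(Kᵢ−1)) = 0.
Check two-phase: ΣzᵢKᵢ = 1.111 > 1 and Σzᵢ/Kᵢ = 1.302 > 1, so g(0) = 0.111 > 0 and g(1) = -0.302 < 0.
Newton iteration, ψ⁰ = 0.67:
  ψ = 0.670: g = -0.1698, g' = -0.361 → ψ = 0.200
  ψ = 0.200: g = 0.0076, g' = -0.442 → ψ = 0.217
Converged at ψ = 0.217.
Compositions from xᵢ = zᵢ/(1+ψ(Kᵢ−1)), yᵢ = Kᵢxᵢ:
  A: x = 0.210, y = 0.496
  B: x = 0.222, y = 0.185
  C: x = 0.327, y = 0.204
  D: x = 0.242, y = 0.115

y_A = 0.496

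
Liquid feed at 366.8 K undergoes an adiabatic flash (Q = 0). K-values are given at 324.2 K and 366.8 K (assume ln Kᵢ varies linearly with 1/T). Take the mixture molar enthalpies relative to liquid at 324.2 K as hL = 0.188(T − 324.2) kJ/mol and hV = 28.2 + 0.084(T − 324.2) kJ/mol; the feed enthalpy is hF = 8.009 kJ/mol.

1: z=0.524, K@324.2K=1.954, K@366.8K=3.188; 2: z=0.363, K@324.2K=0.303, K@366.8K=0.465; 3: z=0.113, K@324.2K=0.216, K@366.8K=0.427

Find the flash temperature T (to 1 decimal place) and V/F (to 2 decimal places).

Adiabatic flash: solve Rachford–Rice at each trial T, then check hF = ψ·hV(T) + (1−ψ)·hL(T).
  T = 324.2 K: K = (1.954, 0.303, 0.216), RR gives ψ = 0.231, H_out = 6.509 kJ/mol
  T = 366.8 K: K = (3.188, 0.465, 0.427), RR gives ψ = 0.745, H_out = 25.718 kJ/mol
  T = 345.5 K: K = (2.534, 0.380, 0.310), RR gives ψ = 0.512, H_out = 17.315 kJ/mol
  T = 334.9 K: K = (2.236, 0.341, 0.261), RR gives ψ = 0.387, H_out = 12.487 kJ/mol
  T = 329.5 K: K = (2.091, 0.322, 0.237), RR gives ψ = 0.313, H_out = 9.661 kJ/mol
  T = 326.9 K: K = (2.023, 0.312, 0.227), RR gives ψ = 0.274, H_out = 8.171 kJ/mol
  T = 325.5 K: K = (1.987, 0.307, 0.221), RR gives ψ = 0.252, H_out = 7.325 kJ/mol
Linear interpolation between T = 325.5 (H_out = 7.325) and T = 326.9 (H_out = 8.171) on hF = 8.009 gives T ≈ 326.6 K, at which ψ = 0.27.

T = 326.6 K, V/F = 0.27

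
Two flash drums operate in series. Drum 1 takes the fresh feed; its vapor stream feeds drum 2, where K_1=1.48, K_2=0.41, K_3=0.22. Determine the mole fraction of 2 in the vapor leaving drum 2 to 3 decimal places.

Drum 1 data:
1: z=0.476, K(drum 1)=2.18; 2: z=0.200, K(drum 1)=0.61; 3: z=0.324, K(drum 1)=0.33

Drum 1:
Rachford–Rice: g(ψ₁) = Σ zᵢ(Kᵢ−1)/(1+ψ₁(Kᵢ−1)) = 0.
Check two-phase: ΣzᵢKᵢ = 1.267 > 1 and Σzᵢ/Kᵢ = 1.528 > 1, so g(0) = 0.267 > 0 and g(1) = -0.528 < 0.
Newton–Raphson from ψ₁ = 0.38:
  ψ₁ = 0.380: g = 0.0050, g' = -0.620 → ψ₁ = 0.388
Converged at ψ₁ = 0.388.
Drum-1 compositions:
  1: x = 0.326, y = 0.712
  2: x = 0.236, y = 0.144
  3: x = 0.438, y = 0.144
Drum-2 feed = drum-1 vapor: z₂ = (0.7118, 0.1438, 0.1445).
Drum 2:
Newton–Raphson from ψ₂ = 0.5:
  ψ₂ = 0.500: g = -0.0295, g' = -0.444 → ψ₂ = 0.433
  ψ₂ = 0.433: g = -0.0014, g' = -0.403 → ψ₂ = 0.430
Converged at ψ₂ = 0.430.
  1: x = 0.590, y = 0.873
  2: x = 0.193, y = 0.079
  3: x = 0.217, y = 0.048

y_2 (drum 2) = 0.079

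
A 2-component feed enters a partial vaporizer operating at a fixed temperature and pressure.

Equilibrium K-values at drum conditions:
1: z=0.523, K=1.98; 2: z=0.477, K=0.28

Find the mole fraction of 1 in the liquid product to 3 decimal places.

x_1 = 0.424

Binary case is linear: z₁(K₁−1)(1+V/F(K₂−1)) + z₂(K₂−1)(1+V/F(K₁−1)) = 0
⇒ V/F = [z₁(K₁−1)+z₂(K₂−1)] / [−(K₁−1)(K₂−1)] = 0.1691/0.7056 = 0.240
Compositions from xᵢ = zᵢ/(1+V/F(Kᵢ−1)), yᵢ = Kᵢxᵢ:
  1: x = 0.424, y = 0.839
  2: x = 0.576, y = 0.161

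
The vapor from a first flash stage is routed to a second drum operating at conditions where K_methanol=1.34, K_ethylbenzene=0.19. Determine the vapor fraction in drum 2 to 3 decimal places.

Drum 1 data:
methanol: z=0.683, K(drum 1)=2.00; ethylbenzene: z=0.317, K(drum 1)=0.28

V/F (drum 2) = 0.555

Drum 1:
Binary case is linear: z₁(K₁−1)(1+ψ₁(K₂−1)) + z₂(K₂−1)(1+ψ₁(K₁−1)) = 0
⇒ ψ₁ = [z₁(K₁−1)+z₂(K₂−1)] / [−(K₁−1)(K₂−1)] = 0.4548/0.7200 = 0.632
Drum-1 compositions:
  methanol: x = 0.419, y = 0.837
  ethylbenzene: x = 0.581, y = 0.163
Drum-2 feed = drum-1 vapor: z₂ = (0.8372, 0.1628).
Drum 2:
Rachford–Rice: g(ψ₂) = Σ zᵢ(Kᵢ−1)/(1+ψ₂(Kᵢ−1)) = 0.
Feasibility: ΣzᵢKᵢ = 1.153, Σzᵢ/Kᵢ = 1.482 — both > 1, two phases present.
Binary case is linear: z₁(K₁−1)(1+ψ₂(K₂−1)) + z₂(K₂−1)(1+ψ₂(K₁−1)) = 0
⇒ ψ₂ = [z₁(K₁−1)+z₂(K₂−1)] / [−(K₁−1)(K₂−1)] = 0.1528/0.2754 = 0.555
  methanol: x = 0.704, y = 0.944
  ethylbenzene: x = 0.296, y = 0.056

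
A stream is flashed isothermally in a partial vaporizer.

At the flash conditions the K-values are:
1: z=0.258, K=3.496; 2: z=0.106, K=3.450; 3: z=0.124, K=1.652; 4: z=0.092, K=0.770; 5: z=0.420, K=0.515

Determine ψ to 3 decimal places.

Rachford–Rice: g(ψ) = Σ zᵢ(Kᵢ−1)/(1+ψ(Kᵢ−1)) = 0.
Feasibility: ΣzᵢKᵢ = 1.760, Σzᵢ/Kᵢ = 1.115 — both > 1, two phases present.
Newton–Raphson from ψ = 0.67:
  ψ = 0.670: g = 0.0688, g' = -0.565 → ψ = 0.792
  ψ = 0.792: g = 0.0015, g' = -0.546 → ψ = 0.794
Converged at ψ = 0.794.

ψ = 0.794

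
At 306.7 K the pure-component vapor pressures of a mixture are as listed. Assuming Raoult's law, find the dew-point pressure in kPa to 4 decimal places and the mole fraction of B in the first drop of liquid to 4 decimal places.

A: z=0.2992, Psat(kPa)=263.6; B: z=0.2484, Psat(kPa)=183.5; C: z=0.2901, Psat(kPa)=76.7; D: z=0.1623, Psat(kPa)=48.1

At the dew point ψ → 1, so Σzᵢ/Kᵢ = 1 with Kᵢ = Pᵢˢᵃᵗ/P ⇒ 1/P = Σzᵢ/Pᵢˢᵃᵗ.
1/P = 0.2992/263.6 + 0.2484/183.5 + 0.2901/76.7 + 0.1623/48.1 = 0.0096452 ⇒ P = 103.6783 kPa
xᵢ = zᵢP/Pᵢˢᵃᵗ ⇒ x_B = 0.2484·103.6783/183.5 = 0.1403

Pdew = 103.6783 kPa, x_B = 0.1403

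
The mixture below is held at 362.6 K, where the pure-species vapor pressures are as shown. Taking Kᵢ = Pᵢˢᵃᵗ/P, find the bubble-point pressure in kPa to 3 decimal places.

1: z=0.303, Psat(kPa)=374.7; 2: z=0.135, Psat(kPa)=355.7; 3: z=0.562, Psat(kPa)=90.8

Pbub = 212.583 kPa

At the bubble point ψ → 0, so ΣzᵢKᵢ = 1 with Kᵢ = Pᵢˢᵃᵗ/P ⇒ P = ΣzᵢPᵢˢᵃᵗ.
P = 0.303·374.7 + 0.135·355.7 + 0.562·90.8 = 212.583 kPa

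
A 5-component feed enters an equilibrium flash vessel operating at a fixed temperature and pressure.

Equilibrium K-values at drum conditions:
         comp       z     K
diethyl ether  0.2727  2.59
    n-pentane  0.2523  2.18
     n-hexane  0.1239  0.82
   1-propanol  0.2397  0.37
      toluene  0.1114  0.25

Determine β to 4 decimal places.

β = 0.5687

Rachford–Rice: g(β) = Σ zᵢ(Kᵢ−1)/(1+β(Kᵢ−1)) = 0.
g(0) = ΣzᵢKᵢ − 1 = 0.4744 and g(1) = 1 − Σzᵢ/Kᵢ = -0.4656, so a root lies in (0, 1).
Iterate (Newton) starting at β = 0.5:
  β = 0.5000: g = 0.05016, g' = -0.7209 → β = 0.5696
  β = 0.5696: g = -0.00065, g' = -0.7429 → β = 0.5687
Converged at β = 0.5687.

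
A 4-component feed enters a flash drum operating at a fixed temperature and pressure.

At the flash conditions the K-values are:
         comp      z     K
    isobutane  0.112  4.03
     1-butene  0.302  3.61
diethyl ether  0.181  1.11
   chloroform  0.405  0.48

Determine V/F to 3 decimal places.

Rachford–Rice: g(V/F) = Σ zᵢ(Kᵢ−1)/(1+V/F(Kᵢ−1)) = 0.
g(0) = ΣzᵢKᵢ − 1 = 0.937 and g(1) = 1 − Σzᵢ/Kᵢ = -0.118, so a root lies in (0, 1).
Newton iteration, V/F⁰ = 0.68:
  V/F = 0.680: g = 0.0877, g' = -0.641 → V/F = 0.817
  V/F = 0.817: g = 0.0015, g' = -0.628 → V/F = 0.819
Converged at V/F = 0.819.

V/F = 0.819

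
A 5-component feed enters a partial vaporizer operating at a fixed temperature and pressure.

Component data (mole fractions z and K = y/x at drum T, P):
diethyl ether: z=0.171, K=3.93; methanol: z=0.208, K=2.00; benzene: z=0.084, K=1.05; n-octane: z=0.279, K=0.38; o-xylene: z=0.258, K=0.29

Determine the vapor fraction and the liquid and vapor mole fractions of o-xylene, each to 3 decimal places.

ψ = 0.284, x_o-xylene = 0.323, y_o-xylene = 0.094

Let ψ = V/F and solve Σ zᵢ(Kᵢ−1)/(1+ψ(Kᵢ−1)) = 0.
Check two-phase: ΣzᵢKᵢ = 1.357 > 1 and Σzᵢ/Kᵢ = 1.851 > 1, so g(0) = 0.357 > 0 and g(1) = -0.851 < 0.
Newton–Raphson from ψ = 0.5:
  ψ = 0.500: g = -0.1887, g' = -0.872 → ψ = 0.284
Converged at ψ = 0.284.
Compositions from xᵢ = zᵢ/(1+ψ(Kᵢ−1)), yᵢ = Kᵢxᵢ:
  diethyl ether: x = 0.093, y = 0.367
  methanol: x = 0.162, y = 0.324
  benzene: x = 0.083, y = 0.087
  n-octane: x = 0.339, y = 0.129
  o-xylene: x = 0.323, y = 0.094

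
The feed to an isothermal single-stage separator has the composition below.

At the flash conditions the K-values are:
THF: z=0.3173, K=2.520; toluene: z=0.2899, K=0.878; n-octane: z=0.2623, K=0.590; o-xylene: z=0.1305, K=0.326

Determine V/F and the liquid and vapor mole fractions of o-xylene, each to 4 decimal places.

Material balance + equilibrium reduce to Σ zᵢ(Kᵢ−1)/(1+V/F(Kᵢ−1)) = 0.
g(0) = ΣzᵢKᵢ − 1 = 0.2514 and g(1) = 1 − Σzᵢ/Kᵢ = -0.3010, so a root lies in (0, 1).
Newton–Raphson from V/F = 0.5:
  V/F = 0.5000: g = -0.03157, g' = -0.4462 → V/F = 0.4292
  V/F = 0.4292: g = 0.00027, g' = -0.4556 → V/F = 0.4298
Converged at V/F = 0.4298.
Compositions from xᵢ = zᵢ/(1+V/F(Kᵢ−1)), yᵢ = Kᵢxᵢ:
  THF: x = 0.1919, y = 0.4836
  toluene: x = 0.3059, y = 0.2686
  n-octane: x = 0.3184, y = 0.1879
  o-xylene: x = 0.1837, y = 0.0599

V/F = 0.4298, x_o-xylene = 0.1837, y_o-xylene = 0.0599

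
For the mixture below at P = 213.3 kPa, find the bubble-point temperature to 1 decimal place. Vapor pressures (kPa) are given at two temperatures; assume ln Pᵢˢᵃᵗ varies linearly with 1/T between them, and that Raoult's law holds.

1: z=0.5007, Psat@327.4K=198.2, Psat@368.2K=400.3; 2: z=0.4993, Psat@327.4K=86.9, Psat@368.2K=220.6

T = 347.4 K

Bubble-point temperature: ΣzᵢPᵢˢᵃᵗ(T) = P. Interpolate ln Pᵢˢᵃᵗ = aᵢ + bᵢ/T.
  T = 327.4 K: ΣzᵢPᵢˢᵃᵗ = 142.63 kPa
  T = 368.2 K: ΣzᵢPᵢˢᵃᵗ = 310.58 kPa
  T = 347.8 K: ΣzᵢPᵢˢᵃᵗ = 215.02 kPa
  T = 337.6 K: ΣzᵢPᵢˢᵃᵗ = 176.14 kPa
  T = 342.7 K: ΣzᵢPᵢˢᵃᵗ = 194.88 kPa
  T = 345.2 K: ΣzᵢPᵢˢᵃᵗ = 204.57 kPa
Interpolating between 345.2 K and 347.8 K gives T ≈ 347.4 K.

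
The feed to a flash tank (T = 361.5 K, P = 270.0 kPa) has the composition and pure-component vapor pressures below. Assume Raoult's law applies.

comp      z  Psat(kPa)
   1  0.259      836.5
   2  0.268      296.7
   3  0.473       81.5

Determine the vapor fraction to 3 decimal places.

ψ = 0.229

Raoult's law: Kᵢ = Pᵢˢᵃᵗ/P = Pᵢˢᵃᵗ/270.0.
  K_1 = 836.5/270.0 = 3.09815, K_2 = 296.7/270.0 = 1.09889, K_3 = 81.5/270.0 = 0.30185
Newton iteration, ψ⁰ = 0.38:
  ψ = 0.380: g = -0.1216, g' = -0.783 → ψ = 0.225
  ψ = 0.225: g = 0.0036, g' = -0.853 → ψ = 0.229
Converged at ψ = 0.229.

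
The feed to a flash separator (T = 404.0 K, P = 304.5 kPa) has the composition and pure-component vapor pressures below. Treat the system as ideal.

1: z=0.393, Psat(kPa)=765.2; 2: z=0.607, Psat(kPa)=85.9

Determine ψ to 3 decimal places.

ψ = 0.146

Raoult's law: Kᵢ = Pᵢˢᵃᵗ/P = Pᵢˢᵃᵗ/304.5.
  K_1 = 765.2/304.5 = 2.51297, K_2 = 85.9/304.5 = 0.28210
Rachford–Rice: g(ψ) = Σ zᵢ(Kᵢ−1)/(1+ψ(Kᵢ−1)) = 0.
Check two-phase: ΣzᵢKᵢ = 1.159 > 1 and Σzᵢ/Kᵢ = 2.308 > 1, so g(0) = 0.159 > 0 and g(1) = -1.308 < 0.
Binary case is linear: z₁(K₁−1)(1+ψ(K₂−1)) + z₂(K₂−1)(1+ψ(K₁−1)) = 0
⇒ ψ = [z₁(K₁−1)+z₂(K₂−1)] / [−(K₁−1)(K₂−1)] = 0.1588/1.0862 = 0.146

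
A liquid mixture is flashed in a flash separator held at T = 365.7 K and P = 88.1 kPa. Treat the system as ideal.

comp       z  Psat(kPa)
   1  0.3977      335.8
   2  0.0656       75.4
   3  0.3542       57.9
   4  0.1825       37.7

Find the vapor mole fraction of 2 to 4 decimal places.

Raoult's law: Kᵢ = Pᵢˢᵃᵗ/P = Pᵢˢᵃᵗ/88.1.
  K_1 = 335.8/88.1 = 3.811578, K_2 = 75.4/88.1 = 0.855846, K_3 = 57.9/88.1 = 0.657208, K_4 = 37.7/88.1 = 0.427923
Let β = V/F and solve Σ zᵢ(Kᵢ−1)/(1+β(Kᵢ−1)) = 0.
Check two-phase: ΣzᵢKᵢ = 1.8829 > 1 and Σzᵢ/Kᵢ = 1.1464 > 1, so g(0) = 0.8829 > 0 and g(1) = -0.1464 < 0.
Newton iteration, β⁰ = 0.5:
  β = 0.5000: g = 0.16183, g' = -0.7226 → β = 0.7240
  β = 0.7240: g = 0.01810, g' = -0.5906 → β = 0.7546
  β = 0.7546: g = 0.00009, g' = -0.5850 → β = 0.7548
Converged at β = 0.7548.
Compositions from xᵢ = zᵢ/(1+β(Kᵢ−1)), yᵢ = Kᵢxᵢ:
  1: x = 0.1274, y = 0.4855
  2: x = 0.0736, y = 0.0630
  3: x = 0.4778, y = 0.3140
  4: x = 0.3212, y = 0.1374

y_2 = 0.0630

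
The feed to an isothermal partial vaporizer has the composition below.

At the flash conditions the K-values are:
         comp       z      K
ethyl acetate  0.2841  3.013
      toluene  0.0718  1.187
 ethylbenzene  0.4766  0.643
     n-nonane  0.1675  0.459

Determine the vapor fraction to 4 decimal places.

Material balance + equilibrium reduce to Σ zᵢ(Kᵢ−1)/(1+ψ(Kᵢ−1)) = 0.
Feasibility: ΣzᵢKᵢ = 1.3246, Σzᵢ/Kᵢ = 1.2609 — both > 1, two phases present.
Newton–Raphson from ψ = 0.5:
  ψ = 0.5000: g = -0.03404, g' = -0.4702 → ψ = 0.4276
  ψ = 0.4276: g = 0.00108, g' = -0.5022 → ψ = 0.4298
Converged at ψ = 0.4298.

ψ = 0.4298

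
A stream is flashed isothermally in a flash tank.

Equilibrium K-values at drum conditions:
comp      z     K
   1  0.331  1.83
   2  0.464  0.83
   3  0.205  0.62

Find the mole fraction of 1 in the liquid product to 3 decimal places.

Material balance + equilibrium reduce to Σ zᵢ(Kᵢ−1)/(1+ψ(Kᵢ−1)) = 0.
Feasibility: ΣzᵢKᵢ = 1.118, Σzᵢ/Kᵢ = 1.071 — both > 1, two phases present.
Newton iteration, ψ⁰ = 0.5:
  ψ = 0.500: g = 0.0118, g' = -0.175 → ψ = 0.567
  ψ = 0.567: g = 0.0002, g' = -0.170 → ψ = 0.568
Converged at ψ = 0.568.
Compositions from xᵢ = zᵢ/(1+ψ(Kᵢ−1)), yᵢ = Kᵢxᵢ:
  1: x = 0.225, y = 0.412
  2: x = 0.514, y = 0.426
  3: x = 0.261, y = 0.162

x_1 = 0.225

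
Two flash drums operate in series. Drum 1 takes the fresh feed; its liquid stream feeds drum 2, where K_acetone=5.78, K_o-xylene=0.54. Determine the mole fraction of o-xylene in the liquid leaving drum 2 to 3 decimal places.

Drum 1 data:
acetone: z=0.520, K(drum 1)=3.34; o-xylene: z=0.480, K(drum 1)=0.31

Drum 1:
Binary case is linear: z₁(K₁−1)(1+ψ₁(K₂−1)) + z₂(K₂−1)(1+ψ₁(K₁−1)) = 0
⇒ ψ₁ = [z₁(K₁−1)+z₂(K₂−1)] / [−(K₁−1)(K₂−1)] = 0.8856/1.6146 = 0.548
Drum-1 compositions:
  acetone: x = 0.228, y = 0.761
  o-xylene: x = 0.772, y = 0.239
Drum-2 feed = drum-1 liquid: z₂ = (0.2277, 0.7723).
Drum 2:
Rachford–Rice: g(ψ₂) = Σ zᵢ(Kᵢ−1)/(1+ψ₂(Kᵢ−1)) = 0.
Feasibility: ΣzᵢKᵢ = 1.733, Σzᵢ/Kᵢ = 1.470 — both > 1, two phases present.
Binary case is linear: z₁(K₁−1)(1+ψ₂(K₂−1)) + z₂(K₂−1)(1+ψ₂(K₁−1)) = 0
⇒ ψ₂ = [z₁(K₁−1)+z₂(K₂−1)] / [−(K₁−1)(K₂−1)] = 0.7333/2.1988 = 0.333
  acetone: x = 0.088, y = 0.507
  o-xylene: x = 0.912, y = 0.493

x_o-xylene (drum 2) = 0.912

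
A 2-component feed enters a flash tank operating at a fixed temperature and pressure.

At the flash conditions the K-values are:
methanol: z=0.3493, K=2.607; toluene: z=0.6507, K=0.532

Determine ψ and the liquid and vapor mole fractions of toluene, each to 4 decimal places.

ψ = 0.3415, x_toluene = 0.7745, y_toluene = 0.4120

Material balance + equilibrium reduce to Σ zᵢ(Kᵢ−1)/(1+ψ(Kᵢ−1)) = 0.
Check two-phase: ΣzᵢKᵢ = 1.2568 > 1 and Σzᵢ/Kᵢ = 1.3571 > 1, so g(0) = 0.2568 > 0 and g(1) = -0.3571 < 0.
Iterate (Newton) starting at ψ = 0.5:
  ψ = 0.5000: g = -0.08631, g' = -0.5202 → ψ = 0.3341
  ψ = 0.3341: g = 0.00427, g' = -0.5821 → ψ = 0.3414
  ψ = 0.3414: g = 0.00002, g' = -0.5780 → ψ = 0.3415
Converged at ψ = 0.3415.
Compositions from xᵢ = zᵢ/(1+ψ(Kᵢ−1)), yᵢ = Kᵢxᵢ:
  methanol: x = 0.2255, y = 0.5880
  toluene: x = 0.7745, y = 0.4120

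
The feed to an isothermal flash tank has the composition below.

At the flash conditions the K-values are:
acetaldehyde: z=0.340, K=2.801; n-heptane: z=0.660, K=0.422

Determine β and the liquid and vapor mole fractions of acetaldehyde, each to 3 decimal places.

β = 0.222, x_acetaldehyde = 0.243, y_acetaldehyde = 0.681

Rachford–Rice: g(β) = Σ zᵢ(Kᵢ−1)/(1+β(Kᵢ−1)) = 0.
Check two-phase: ΣzᵢKᵢ = 1.231 > 1 and Σzᵢ/Kᵢ = 1.685 > 1, so g(0) = 0.231 > 0 and g(1) = -0.685 < 0.
Iterate (Newton) starting at β = 0.5:
  β = 0.500: g = -0.2143, g' = -0.742 → β = 0.211
  β = 0.211: g = 0.0093, g' = -0.865 → β = 0.222
Converged at β = 0.222.
Compositions from xᵢ = zᵢ/(1+β(Kᵢ−1)), yᵢ = Kᵢxᵢ:
  acetaldehyde: x = 0.243, y = 0.681
  n-heptane: x = 0.757, y = 0.319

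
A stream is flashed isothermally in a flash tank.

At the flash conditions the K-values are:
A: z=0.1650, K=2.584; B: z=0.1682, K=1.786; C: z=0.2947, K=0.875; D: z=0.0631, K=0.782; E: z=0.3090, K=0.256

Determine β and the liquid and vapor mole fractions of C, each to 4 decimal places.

β = 0.1831, x_C = 0.3016, y_C = 0.2639

Material balance + equilibrium reduce to Σ zᵢ(Kᵢ−1)/(1+β(Kᵢ−1)) = 0.
g(0) = ΣzᵢKᵢ − 1 = 0.1131 and g(1) = 1 − Σzᵢ/Kᵢ = -0.7826, so a root lies in (0, 1).
Iterate (Newton) starting at β = 0.5:
  β = 0.5000: g = -0.18005, g' = -0.6252 → β = 0.2120
  β = 0.2120: g = -0.01623, g' = -0.5576 → β = 0.1829
  β = 0.1829: g = 0.00011, g' = -0.5656 → β = 0.1831
Converged at β = 0.1831.
Compositions from xᵢ = zᵢ/(1+β(Kᵢ−1)), yᵢ = Kᵢxᵢ:
  A: x = 0.1279, y = 0.3305
  B: x = 0.1470, y = 0.2626
  C: x = 0.3016, y = 0.2639
  D: x = 0.0657, y = 0.0514
  E: x = 0.3577, y = 0.0916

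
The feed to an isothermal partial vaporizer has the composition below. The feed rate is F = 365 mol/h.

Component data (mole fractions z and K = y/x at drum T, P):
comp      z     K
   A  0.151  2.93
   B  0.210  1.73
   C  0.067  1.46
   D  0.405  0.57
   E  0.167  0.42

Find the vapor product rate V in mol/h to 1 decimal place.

V = 124.7 mol/h

Newton iteration, β⁰ = 0.5:
  β = 0.500: g = -0.0726, g' = -0.448 → β = 0.338
  β = 0.338: g = 0.0018, g' = -0.478 → β = 0.342
Converged at β = 0.342.
Then V = β·F = 0.3417·365 = 124.7 mol/h and L = F − V = 240.3 mol/h.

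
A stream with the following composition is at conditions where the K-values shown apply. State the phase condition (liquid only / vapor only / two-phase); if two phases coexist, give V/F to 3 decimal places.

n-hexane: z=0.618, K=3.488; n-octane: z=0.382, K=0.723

ΣzᵢKᵢ = 2.432; Σzᵢ/Kᵢ = 0.706.
Since Σzᵢ/Kᵢ < 1 the mixture is above its dew point — single vapor phase.

vapor only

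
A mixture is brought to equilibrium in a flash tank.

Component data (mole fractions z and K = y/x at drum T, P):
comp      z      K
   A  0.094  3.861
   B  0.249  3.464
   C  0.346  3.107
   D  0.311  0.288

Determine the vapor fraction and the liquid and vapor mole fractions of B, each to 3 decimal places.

Let ψ = V/F and solve Σ zᵢ(Kᵢ−1)/(1+ψ(Kᵢ−1)) = 0.
g(0) = ΣzᵢKᵢ − 1 = 1.390 and g(1) = 1 − Σzᵢ/Kᵢ = -0.287, so a root lies in (0, 1).
Newton–Raphson from ψ = 0.5:
  ψ = 0.500: g = 0.3967, g' = -1.178 → ψ = 0.837
  ψ = 0.837: g = -0.0043, g' = -1.394 → ψ = 0.834
Converged at ψ = 0.834.
Compositions from xᵢ = zᵢ/(1+ψ(Kᵢ−1)), yᵢ = Kᵢxᵢ:
  A: x = 0.028, y = 0.107
  B: x = 0.082, y = 0.282
  C: x = 0.126, y = 0.390
  D: x = 0.765, y = 0.220

ψ = 0.834, x_B = 0.082, y_B = 0.282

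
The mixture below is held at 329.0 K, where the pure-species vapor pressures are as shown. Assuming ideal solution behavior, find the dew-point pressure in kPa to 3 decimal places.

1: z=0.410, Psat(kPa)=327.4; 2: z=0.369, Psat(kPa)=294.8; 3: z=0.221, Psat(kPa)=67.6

At the dew point ψ → 1, so Σzᵢ/Kᵢ = 1 with Kᵢ = Pᵢˢᵃᵗ/P ⇒ 1/P = Σzᵢ/Pᵢˢᵃᵗ.
1/P = 0.410/327.4 + 0.369/294.8 + 0.221/67.6 = 0.005773 ⇒ P = 173.214 kPa

Pdew = 173.214 kPa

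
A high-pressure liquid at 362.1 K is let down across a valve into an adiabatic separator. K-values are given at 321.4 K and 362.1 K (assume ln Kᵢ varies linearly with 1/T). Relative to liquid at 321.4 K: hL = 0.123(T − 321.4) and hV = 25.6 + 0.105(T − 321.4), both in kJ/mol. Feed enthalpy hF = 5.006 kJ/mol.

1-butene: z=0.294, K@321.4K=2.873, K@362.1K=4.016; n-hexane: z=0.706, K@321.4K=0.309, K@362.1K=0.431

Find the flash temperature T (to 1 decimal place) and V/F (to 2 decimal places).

T = 334.5 K, V/F = 0.13

Adiabatic flash: solve Rachford–Rice at each trial T, then check hF = ψ·hV(T) + (1−ψ)·hL(T).
  T = 321.4 K: K = (2.873, 0.309), RR gives ψ = 0.049, H_out = 1.242 kJ/mol
  T = 362.1 K: K = (4.016, 0.431), RR gives ψ = 0.283, H_out = 12.034 kJ/mol
  T = 341.8 K: K = (3.432, 0.369), RR gives ψ = 0.175, H_out = 6.936 kJ/mol
  T = 331.6 K: K = (3.149, 0.338), RR gives ψ = 0.116, H_out = 4.199 kJ/mol
  T = 336.7 K: K = (3.290, 0.353), RR gives ψ = 0.146, H_out = 5.589 kJ/mol
  T = 334.1 K: K = (3.218, 0.346), RR gives ψ = 0.131, H_out = 4.887 kJ/mol
  T = 335.4 K: K = (3.254, 0.350), RR gives ψ = 0.139, H_out = 5.240 kJ/mol
Linear interpolation between T = 334.1 (H_out = 4.887) and T = 335.4 (H_out = 5.240) on hF = 5.006 gives T ≈ 334.5 K, at which ψ = 0.13.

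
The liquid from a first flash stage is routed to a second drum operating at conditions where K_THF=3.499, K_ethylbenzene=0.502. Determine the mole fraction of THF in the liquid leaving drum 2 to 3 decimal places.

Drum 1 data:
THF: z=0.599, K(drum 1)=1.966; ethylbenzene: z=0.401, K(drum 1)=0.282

Drum 1:
Material balance + equilibrium reduce to Σ zᵢ(Kᵢ−1)/(1+ψ₁(Kᵢ−1)) = 0.
Feasibility: ΣzᵢKᵢ = 1.291, Σzᵢ/Kᵢ = 1.727 — both > 1, two phases present.
Binary case is linear: z₁(K₁−1)(1+ψ₁(K₂−1)) + z₂(K₂−1)(1+ψ₁(K₁−1)) = 0
⇒ ψ₁ = [z₁(K₁−1)+z₂(K₂−1)] / [−(K₁−1)(K₂−1)] = 0.2907/0.6936 = 0.419
Drum-1 compositions:
  THF: x = 0.426, y = 0.838
  ethylbenzene: x = 0.574, y = 0.162
Drum-2 feed = drum-1 liquid: z₂ = (0.4264, 0.5736).
Drum 2:
Iterate (Newton) starting at ψ₂ = 0.5:
  ψ₂ = 0.500: g = 0.0933, g' = -0.778 → ψ₂ = 0.620
  ψ₂ = 0.620: g = 0.0048, g' = -0.707 → ψ₂ = 0.627
Converged at ψ₂ = 0.627.
  THF: x = 0.166, y = 0.581
  ethylbenzene: x = 0.834, y = 0.419

x_THF (drum 2) = 0.166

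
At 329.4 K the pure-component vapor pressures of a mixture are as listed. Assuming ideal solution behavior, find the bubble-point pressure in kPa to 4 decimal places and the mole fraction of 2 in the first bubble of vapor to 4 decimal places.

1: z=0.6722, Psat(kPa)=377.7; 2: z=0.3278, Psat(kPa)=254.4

At the bubble point ψ → 0, so ΣzᵢKᵢ = 1 with Kᵢ = Pᵢˢᵃᵗ/P ⇒ P = ΣzᵢPᵢˢᵃᵗ.
P = 0.6722·377.7 + 0.3278·254.4 = 337.2823 kPa
yᵢ = zᵢPᵢˢᵃᵗ/P ⇒ y_2 = 0.3278·254.4/337.2823 = 0.2472

Pbub = 337.2823 kPa, y_2 = 0.2472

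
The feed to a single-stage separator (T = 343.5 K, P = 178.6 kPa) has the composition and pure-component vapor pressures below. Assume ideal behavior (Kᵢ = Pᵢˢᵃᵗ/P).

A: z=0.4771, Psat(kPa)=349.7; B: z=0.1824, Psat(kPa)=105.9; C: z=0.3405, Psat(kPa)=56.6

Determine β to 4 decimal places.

β = 0.2601

Raoult's law: Kᵢ = Pᵢˢᵃᵗ/P = Pᵢˢᵃᵗ/178.6.
  K_A = 349.7/178.6 = 1.958007, K_B = 105.9/178.6 = 0.592945, K_C = 56.6/178.6 = 0.316909
Let β = V/F and solve Σ zᵢ(Kᵢ−1)/(1+β(Kᵢ−1)) = 0.
Check two-phase: ΣzᵢKᵢ = 1.1502 > 1 and Σzᵢ/Kᵢ = 1.6257 > 1, so g(0) = 0.1502 > 0 and g(1) = -0.6257 < 0.
Newton iteration, β⁰ = 0.46:
  β = 0.4600: g = -0.11326, g' = -0.5946 → β = 0.2695
  β = 0.2695: g = -0.00519, g' = -0.5534 → β = 0.2601
Converged at β = 0.2601.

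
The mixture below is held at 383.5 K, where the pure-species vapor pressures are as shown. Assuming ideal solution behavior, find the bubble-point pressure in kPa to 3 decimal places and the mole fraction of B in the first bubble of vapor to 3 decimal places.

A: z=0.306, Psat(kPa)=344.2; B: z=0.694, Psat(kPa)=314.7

At the bubble point ψ → 0, so ΣzᵢKᵢ = 1 with Kᵢ = Pᵢˢᵃᵗ/P ⇒ P = ΣzᵢPᵢˢᵃᵗ.
P = 0.306·344.2 + 0.694·314.7 = 323.727 kPa
yᵢ = zᵢPᵢˢᵃᵗ/P ⇒ y_B = 0.694·314.7/323.727 = 0.675

Pbub = 323.727 kPa, y_B = 0.675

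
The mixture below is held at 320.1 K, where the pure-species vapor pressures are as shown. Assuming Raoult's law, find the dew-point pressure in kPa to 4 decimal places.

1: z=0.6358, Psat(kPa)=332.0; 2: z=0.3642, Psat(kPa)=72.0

Pdew = 143.4022 kPa

At the dew point ψ → 1, so Σzᵢ/Kᵢ = 1 with Kᵢ = Pᵢˢᵃᵗ/P ⇒ 1/P = Σzᵢ/Pᵢˢᵃᵗ.
1/P = 0.6358/332.0 + 0.3642/72.0 = 0.0069734 ⇒ P = 143.4022 kPa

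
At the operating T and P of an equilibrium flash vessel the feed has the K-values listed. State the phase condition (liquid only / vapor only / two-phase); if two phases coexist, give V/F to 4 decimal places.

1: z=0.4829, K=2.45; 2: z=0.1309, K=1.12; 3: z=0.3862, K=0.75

ΣzᵢKᵢ = 1.6194; Σzᵢ/Kᵢ = 0.8289.
Since Σzᵢ/Kᵢ < 1 the mixture is above its dew point — single vapor phase.

vapor only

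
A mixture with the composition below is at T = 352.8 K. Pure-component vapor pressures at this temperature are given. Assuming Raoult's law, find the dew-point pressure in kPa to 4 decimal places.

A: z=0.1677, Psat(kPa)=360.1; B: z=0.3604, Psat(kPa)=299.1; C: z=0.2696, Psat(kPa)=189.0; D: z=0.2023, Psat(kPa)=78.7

At the dew point ψ → 1, so Σzᵢ/Kᵢ = 1 with Kᵢ = Pᵢˢᵃᵗ/P ⇒ 1/P = Σzᵢ/Pᵢˢᵃᵗ.
1/P = 0.1677/360.1 + 0.3604/299.1 + 0.2696/189.0 + 0.2023/78.7 = 0.0056676 ⇒ P = 176.4407 kPa

Pdew = 176.4407 kPa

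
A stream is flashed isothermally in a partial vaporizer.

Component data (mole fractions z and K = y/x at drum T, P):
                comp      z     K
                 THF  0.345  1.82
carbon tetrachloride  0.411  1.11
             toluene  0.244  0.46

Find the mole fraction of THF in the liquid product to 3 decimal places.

x_THF = 0.215

Rachford–Rice: g(V/F) = Σ zᵢ(Kᵢ−1)/(1+V/F(Kᵢ−1)) = 0.
Check two-phase: ΣzᵢKᵢ = 1.196 > 1 and Σzᵢ/Kᵢ = 1.090 > 1, so g(0) = 0.196 > 0 and g(1) = -0.090 < 0.
Iterate (Newton) starting at V/F = 0.33:
  V/F = 0.330: g = 0.1059, g' = -0.254 → V/F = 0.748
  V/F = 0.748: g = -0.0038, g' = -0.294 → V/F = 0.735
Converged at V/F = 0.735.
Compositions from xᵢ = zᵢ/(1+V/F(Kᵢ−1)), yᵢ = Kᵢxᵢ:
  THF: x = 0.215, y = 0.392
  carbon tetrachloride: x = 0.380, y = 0.422
  toluene: x = 0.404, y = 0.186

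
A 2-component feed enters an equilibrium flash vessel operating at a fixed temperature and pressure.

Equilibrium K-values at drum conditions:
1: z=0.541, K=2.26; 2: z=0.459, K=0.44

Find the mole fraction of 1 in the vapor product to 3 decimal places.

Material balance + equilibrium reduce to Σ zᵢ(Kᵢ−1)/(1+ψ(Kᵢ−1)) = 0.
Feasibility: ΣzᵢKᵢ = 1.425, Σzᵢ/Kᵢ = 1.283 — both > 1, two phases present.
Newton–Raphson from ψ = 0.66:
  ψ = 0.660: g = -0.0356, g' = -0.618 → ψ = 0.602
Converged at ψ = 0.602.
Compositions from xᵢ = zᵢ/(1+ψ(Kᵢ−1)), yᵢ = Kᵢxᵢ:
  1: x = 0.308, y = 0.695
  2: x = 0.692, y = 0.305

y_1 = 0.695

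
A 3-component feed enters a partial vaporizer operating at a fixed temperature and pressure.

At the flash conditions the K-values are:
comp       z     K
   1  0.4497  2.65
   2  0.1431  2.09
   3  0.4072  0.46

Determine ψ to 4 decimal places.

Iterate (Newton) starting at ψ = 0.5:
  ψ = 0.5000: g = 0.20632, g' = -0.6616 → ψ = 0.8118
  ψ = 0.8118: g = 0.00838, g' = -0.6480 → ψ = 0.8248
  ψ = 0.8248: g = -0.00003, g' = -0.6528 → ψ = 0.8247
Converged at ψ = 0.8247.

ψ = 0.8247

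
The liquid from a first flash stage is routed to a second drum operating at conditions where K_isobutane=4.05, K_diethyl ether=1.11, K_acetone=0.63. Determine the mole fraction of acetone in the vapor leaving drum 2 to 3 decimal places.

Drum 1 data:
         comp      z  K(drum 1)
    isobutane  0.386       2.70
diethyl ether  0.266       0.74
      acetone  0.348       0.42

Drum 1:
Iterate (Newton) starting at ψ₁ = 0.5:
  ψ₁ = 0.500: g = -0.0091, g' = -0.582 → ψ₁ = 0.484
Converged at ψ₁ = 0.484.
Drum-1 compositions:
  isobutane: x = 0.212, y = 0.572
  diethyl ether: x = 0.304, y = 0.225
  acetone: x = 0.484, y = 0.203
Drum-2 feed = drum-1 liquid: z₂ = (0.2117, 0.3043, 0.4840).
Drum 2:
Rachford–Rice: g(ψ₂) = Σ zᵢ(Kᵢ−1)/(1+ψ₂(Kᵢ−1)) = 0.
Check two-phase: ΣzᵢKᵢ = 1.500 > 1 and Σzᵢ/Kᵢ = 1.095 > 1, so g(0) = 0.500 > 0 and g(1) = -0.095 < 0.
Iterate (Newton) starting at ψ₂ = 0.31:
  ψ₂ = 0.310: g = 0.1619, g' = -0.608 → ψ₂ = 0.576
  ψ₂ = 0.576: g = 0.0380, g' = -0.369 → ψ₂ = 0.679
  ψ₂ = 0.679: g = 0.0022, g' = -0.330 → ψ₂ = 0.686
Converged at ψ₂ = 0.686.
  isobutane: x = 0.068, y = 0.277
  diethyl ether: x = 0.283, y = 0.314
  acetone: x = 0.649, y = 0.409

y_acetone (drum 2) = 0.409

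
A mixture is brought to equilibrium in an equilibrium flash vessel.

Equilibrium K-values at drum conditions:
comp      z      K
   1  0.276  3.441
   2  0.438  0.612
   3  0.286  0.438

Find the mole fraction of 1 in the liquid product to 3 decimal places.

x_1 = 0.158

Material balance + equilibrium reduce to Σ zᵢ(Kᵢ−1)/(1+ψ(Kᵢ−1)) = 0.
Check two-phase: ΣzᵢKᵢ = 1.343 > 1 and Σzᵢ/Kᵢ = 1.449 > 1, so g(0) = 0.343 > 0 and g(1) = -0.449 < 0.
Newton–Raphson from ψ = 0.48:
  ψ = 0.480: g = -0.1187, g' = -0.618 → ψ = 0.288
  ψ = 0.288: g = 0.0127, g' = -0.779 → ψ = 0.304
Converged at ψ = 0.304.
Compositions from xᵢ = zᵢ/(1+ψ(Kᵢ−1)), yᵢ = Kᵢxᵢ:
  1: x = 0.158, y = 0.545
  2: x = 0.497, y = 0.304
  3: x = 0.345, y = 0.151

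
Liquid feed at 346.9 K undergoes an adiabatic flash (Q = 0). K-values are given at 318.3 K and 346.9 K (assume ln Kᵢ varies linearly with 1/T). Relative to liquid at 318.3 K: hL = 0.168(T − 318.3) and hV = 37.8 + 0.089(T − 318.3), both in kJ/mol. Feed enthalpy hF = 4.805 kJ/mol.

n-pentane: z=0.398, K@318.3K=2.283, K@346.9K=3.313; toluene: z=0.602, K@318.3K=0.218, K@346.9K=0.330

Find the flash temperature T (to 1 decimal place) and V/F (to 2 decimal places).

Adiabatic flash: solve Rachford–Rice at each trial T, then check hF = ψ·hV(T) + (1−ψ)·hL(T).
  T = 318.3 K: K = (2.283, 0.218), RR gives ψ = 0.040, H_out = 1.502 kJ/mol
  T = 346.9 K: K = (3.313, 0.330), RR gives ψ = 0.334, H_out = 16.667 kJ/mol
  T = 332.6 K: K = (2.772, 0.271), RR gives ψ = 0.206, H_out = 9.956 kJ/mol
  T = 325.5 K: K = (2.523, 0.244), RR gives ψ = 0.131, H_out = 6.083 kJ/mol
  T = 321.9 K: K = (2.401, 0.231), RR gives ψ = 0.088, H_out = 3.894 kJ/mol
  T = 323.7 K: K = (2.462, 0.237), RR gives ψ = 0.110, H_out = 5.011 kJ/mol
Linear interpolation between T = 321.9 (H_out = 3.894) and T = 323.7 (H_out = 5.011) on hF = 4.805 gives T ≈ 323.4 K, at which ψ = 0.11.

T = 323.4 K, V/F = 0.11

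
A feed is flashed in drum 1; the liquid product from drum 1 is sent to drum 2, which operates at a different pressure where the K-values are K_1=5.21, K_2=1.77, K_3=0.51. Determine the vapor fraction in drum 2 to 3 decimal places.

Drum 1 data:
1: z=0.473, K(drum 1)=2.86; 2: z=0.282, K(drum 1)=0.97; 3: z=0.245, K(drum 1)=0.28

V/F (drum 2) = 0.665

Drum 1:
Material balance + equilibrium reduce to Σ zᵢ(Kᵢ−1)/(1+ψ₁(Kᵢ−1)) = 0.
Check two-phase: ΣzᵢKᵢ = 1.695 > 1 and Σzᵢ/Kᵢ = 1.331 > 1, so g(0) = 0.695 > 0 and g(1) = -0.331 < 0.
Newton–Raphson from ψ₁ = 0.46:
  ψ₁ = 0.460: g = 0.2018, g' = -0.759 → ψ₁ = 0.726
  ψ₁ = 0.726: g = -0.0037, g' = -0.854 → ψ₁ = 0.721
Converged at ψ₁ = 0.721.
Drum-1 compositions:
  1: x = 0.202, y = 0.578
  2: x = 0.288, y = 0.280
  3: x = 0.510, y = 0.143
Drum-2 feed = drum-1 liquid: z₂ = (0.2020, 0.2882, 0.5098).
Drum 2:
Newton–Raphson from ψ₂ = 0.5:
  ψ₂ = 0.500: g = 0.1033, g' = -0.675 → ψ₂ = 0.653
  ψ₂ = 0.653: g = 0.0072, g' = -0.595 → ψ₂ = 0.665
Converged at ψ₂ = 0.665.
  1: x = 0.053, y = 0.277
  2: x = 0.191, y = 0.337
  3: x = 0.756, y = 0.386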